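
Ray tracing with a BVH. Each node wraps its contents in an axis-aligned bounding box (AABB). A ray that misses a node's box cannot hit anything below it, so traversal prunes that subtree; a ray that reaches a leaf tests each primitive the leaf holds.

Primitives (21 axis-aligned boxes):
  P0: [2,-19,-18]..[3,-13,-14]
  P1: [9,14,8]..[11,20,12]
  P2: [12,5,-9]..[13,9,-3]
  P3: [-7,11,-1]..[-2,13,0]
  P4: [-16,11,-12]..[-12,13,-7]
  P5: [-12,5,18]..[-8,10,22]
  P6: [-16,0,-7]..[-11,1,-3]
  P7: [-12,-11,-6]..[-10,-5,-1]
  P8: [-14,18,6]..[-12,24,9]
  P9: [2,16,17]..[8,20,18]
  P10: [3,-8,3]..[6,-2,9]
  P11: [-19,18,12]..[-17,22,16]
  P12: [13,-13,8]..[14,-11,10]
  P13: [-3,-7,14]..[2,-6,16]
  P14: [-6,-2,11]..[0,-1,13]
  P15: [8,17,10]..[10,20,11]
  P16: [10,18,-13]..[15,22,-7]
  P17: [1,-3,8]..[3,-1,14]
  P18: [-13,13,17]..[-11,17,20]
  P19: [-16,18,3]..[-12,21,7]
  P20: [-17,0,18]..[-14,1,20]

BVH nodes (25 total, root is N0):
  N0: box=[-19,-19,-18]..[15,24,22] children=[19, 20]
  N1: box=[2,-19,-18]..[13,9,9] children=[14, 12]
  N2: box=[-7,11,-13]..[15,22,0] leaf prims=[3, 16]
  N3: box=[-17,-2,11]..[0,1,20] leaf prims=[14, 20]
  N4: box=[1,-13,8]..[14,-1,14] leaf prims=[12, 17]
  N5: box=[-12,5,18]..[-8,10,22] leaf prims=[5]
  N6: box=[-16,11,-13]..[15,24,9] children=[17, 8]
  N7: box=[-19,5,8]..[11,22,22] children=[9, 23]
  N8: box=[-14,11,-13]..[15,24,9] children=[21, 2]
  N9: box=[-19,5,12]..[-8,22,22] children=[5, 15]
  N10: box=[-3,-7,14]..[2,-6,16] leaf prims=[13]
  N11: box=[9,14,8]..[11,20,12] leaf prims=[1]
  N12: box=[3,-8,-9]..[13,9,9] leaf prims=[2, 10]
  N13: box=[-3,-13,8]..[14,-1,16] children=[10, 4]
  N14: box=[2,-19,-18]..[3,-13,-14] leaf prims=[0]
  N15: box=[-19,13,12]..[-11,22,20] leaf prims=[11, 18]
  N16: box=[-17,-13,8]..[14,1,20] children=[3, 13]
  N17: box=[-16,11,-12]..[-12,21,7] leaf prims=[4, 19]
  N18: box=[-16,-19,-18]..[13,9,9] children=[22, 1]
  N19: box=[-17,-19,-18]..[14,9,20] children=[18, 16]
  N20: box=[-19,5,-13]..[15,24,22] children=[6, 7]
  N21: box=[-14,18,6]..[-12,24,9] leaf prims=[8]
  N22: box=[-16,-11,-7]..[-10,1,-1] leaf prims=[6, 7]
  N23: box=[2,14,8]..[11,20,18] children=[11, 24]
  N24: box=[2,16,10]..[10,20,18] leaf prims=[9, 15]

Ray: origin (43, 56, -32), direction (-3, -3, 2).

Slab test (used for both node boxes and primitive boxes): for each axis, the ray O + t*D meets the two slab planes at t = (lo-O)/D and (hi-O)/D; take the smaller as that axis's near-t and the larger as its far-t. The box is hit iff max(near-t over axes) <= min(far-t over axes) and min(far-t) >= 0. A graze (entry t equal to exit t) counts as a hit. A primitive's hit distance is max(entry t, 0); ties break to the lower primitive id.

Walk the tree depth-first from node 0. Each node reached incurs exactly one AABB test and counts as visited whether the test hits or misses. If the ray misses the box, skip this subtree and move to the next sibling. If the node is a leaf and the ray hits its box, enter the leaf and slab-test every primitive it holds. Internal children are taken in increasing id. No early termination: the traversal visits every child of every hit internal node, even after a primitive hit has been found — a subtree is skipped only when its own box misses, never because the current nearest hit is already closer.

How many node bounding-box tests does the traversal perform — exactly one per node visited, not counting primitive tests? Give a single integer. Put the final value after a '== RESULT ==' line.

Trace the traversal:
N0 x:[28/3,62/3] y:[32/3,25] z:[7,27] -> hit [32/3,62/3], descend [19, 20]
  N19 x:[29/3,20] y:[47/3,25] z:[7,26] -> hit [47/3,20], descend [16, 18]
    N16 x:[29/3,20] y:[55/3,23] z:[20,26] -> hit [20,20], descend [3, 13]
      N3 x:[43/3,20] y:[55/3,58/3] z:[43/2,26] -> miss, prune
      N13 x:[29/3,46/3] y:[19,23] z:[20,24] -> miss, prune
    N18 x:[10,59/3] y:[47/3,25] z:[7,41/2] -> hit [47/3,59/3], descend [1, 22]
      N1 x:[10,41/3] y:[47/3,25] z:[7,41/2] -> miss, prune
      N22 x:[53/3,59/3] y:[55/3,67/3] z:[25/2,31/2] -> miss, prune
  N20 x:[28/3,62/3] y:[32/3,17] z:[19/2,27] -> hit [32/3,17], descend [6, 7]
    N6 x:[28/3,59/3] y:[32/3,15] z:[19/2,41/2] -> hit [32/3,15], descend [8, 17]
      N8 x:[28/3,19] y:[32/3,15] z:[19/2,41/2] -> hit [32/3,15], descend [2, 21]
        N2 x:[28/3,50/3] y:[34/3,15] z:[19/2,16] -> hit [34/3,15] leaf, test {P3(miss), P16(miss)}
        N21 x:[55/3,19] y:[32/3,38/3] z:[19,41/2] -> miss, prune
      N17 x:[55/3,59/3] y:[35/3,15] z:[10,39/2] -> miss, prune
    N7 x:[32/3,62/3] y:[34/3,17] z:[20,27] -> miss, prune

Visited [0, 19, 16, 3, 13, 18, 1, 22, 20, 6, 8, 2, 21, 17, 7]. Tests: 15 box, 1 leaf. Nearest: miss.

== RESULT ==
15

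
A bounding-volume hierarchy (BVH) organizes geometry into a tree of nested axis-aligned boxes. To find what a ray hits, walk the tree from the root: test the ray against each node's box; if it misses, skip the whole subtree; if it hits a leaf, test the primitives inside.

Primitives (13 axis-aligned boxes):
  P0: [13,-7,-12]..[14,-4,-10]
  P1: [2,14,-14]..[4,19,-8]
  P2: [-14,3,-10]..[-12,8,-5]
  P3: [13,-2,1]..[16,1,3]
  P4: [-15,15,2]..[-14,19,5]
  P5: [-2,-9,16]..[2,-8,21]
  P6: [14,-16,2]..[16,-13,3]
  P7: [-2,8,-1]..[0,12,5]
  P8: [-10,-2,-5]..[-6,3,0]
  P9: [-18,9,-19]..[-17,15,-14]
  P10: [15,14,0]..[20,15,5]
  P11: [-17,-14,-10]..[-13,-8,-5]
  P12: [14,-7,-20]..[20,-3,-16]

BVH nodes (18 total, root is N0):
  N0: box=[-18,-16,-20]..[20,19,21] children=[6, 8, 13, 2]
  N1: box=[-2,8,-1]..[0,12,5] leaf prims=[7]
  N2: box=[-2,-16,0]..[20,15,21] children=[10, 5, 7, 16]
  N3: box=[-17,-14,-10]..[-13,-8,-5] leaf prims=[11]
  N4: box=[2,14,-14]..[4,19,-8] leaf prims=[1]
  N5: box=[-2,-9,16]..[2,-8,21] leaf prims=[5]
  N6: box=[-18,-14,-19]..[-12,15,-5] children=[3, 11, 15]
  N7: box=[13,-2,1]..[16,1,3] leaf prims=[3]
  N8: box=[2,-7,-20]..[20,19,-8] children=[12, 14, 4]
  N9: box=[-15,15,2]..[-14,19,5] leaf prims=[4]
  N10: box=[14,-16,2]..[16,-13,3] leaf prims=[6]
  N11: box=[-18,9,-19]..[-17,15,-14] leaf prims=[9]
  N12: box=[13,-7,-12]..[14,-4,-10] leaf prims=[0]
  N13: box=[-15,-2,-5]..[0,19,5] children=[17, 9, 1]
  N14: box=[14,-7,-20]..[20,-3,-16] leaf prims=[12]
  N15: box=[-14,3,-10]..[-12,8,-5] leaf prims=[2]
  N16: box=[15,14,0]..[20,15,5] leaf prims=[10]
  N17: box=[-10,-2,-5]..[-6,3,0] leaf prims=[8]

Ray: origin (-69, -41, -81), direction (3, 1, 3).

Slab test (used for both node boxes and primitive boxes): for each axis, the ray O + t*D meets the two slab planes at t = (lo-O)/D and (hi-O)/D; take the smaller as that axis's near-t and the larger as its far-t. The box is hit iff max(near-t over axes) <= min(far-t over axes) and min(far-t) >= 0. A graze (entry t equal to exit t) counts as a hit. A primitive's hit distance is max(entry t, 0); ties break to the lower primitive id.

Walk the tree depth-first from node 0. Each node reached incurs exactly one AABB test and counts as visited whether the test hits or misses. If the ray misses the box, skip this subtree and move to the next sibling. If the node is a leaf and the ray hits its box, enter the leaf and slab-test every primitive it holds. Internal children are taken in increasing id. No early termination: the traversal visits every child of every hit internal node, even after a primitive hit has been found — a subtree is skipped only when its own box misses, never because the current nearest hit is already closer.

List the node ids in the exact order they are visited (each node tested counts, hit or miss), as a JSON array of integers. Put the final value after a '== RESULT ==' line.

Walk:
N0 x:[17,89/3] y:[25,60] z:[61/3,34] -> hit [25,89/3], descend [2, 6, 8, 13]
  N2 x:[67/3,89/3] y:[25,56] z:[27,34] -> hit [27,89/3], descend [5, 7, 10, 16]
    N5 x:[67/3,71/3] y:[32,33] z:[97/3,34] -> miss, prune
    N7 x:[82/3,85/3] y:[39,42] z:[82/3,28] -> miss, prune
    N10 x:[83/3,85/3] y:[25,28] z:[83/3,28] -> hit [83/3,28] leaf, test {P6@t=83/3}
    N16 x:[28,89/3] y:[55,56] z:[27,86/3] -> miss, prune
  N6 x:[17,19] y:[27,56] z:[62/3,76/3] -> miss, prune
  N8 x:[71/3,89/3] y:[34,60] z:[61/3,73/3] -> miss, prune
  N13 x:[18,23] y:[39,60] z:[76/3,86/3] -> miss, prune

Summary -> nodes [0, 2, 5, 7, 10, 16, 6, 8, 13]; box-tests=9; leaf-entries=1; first=P6

== RESULT ==
[0, 2, 5, 7, 10, 16, 6, 8, 13]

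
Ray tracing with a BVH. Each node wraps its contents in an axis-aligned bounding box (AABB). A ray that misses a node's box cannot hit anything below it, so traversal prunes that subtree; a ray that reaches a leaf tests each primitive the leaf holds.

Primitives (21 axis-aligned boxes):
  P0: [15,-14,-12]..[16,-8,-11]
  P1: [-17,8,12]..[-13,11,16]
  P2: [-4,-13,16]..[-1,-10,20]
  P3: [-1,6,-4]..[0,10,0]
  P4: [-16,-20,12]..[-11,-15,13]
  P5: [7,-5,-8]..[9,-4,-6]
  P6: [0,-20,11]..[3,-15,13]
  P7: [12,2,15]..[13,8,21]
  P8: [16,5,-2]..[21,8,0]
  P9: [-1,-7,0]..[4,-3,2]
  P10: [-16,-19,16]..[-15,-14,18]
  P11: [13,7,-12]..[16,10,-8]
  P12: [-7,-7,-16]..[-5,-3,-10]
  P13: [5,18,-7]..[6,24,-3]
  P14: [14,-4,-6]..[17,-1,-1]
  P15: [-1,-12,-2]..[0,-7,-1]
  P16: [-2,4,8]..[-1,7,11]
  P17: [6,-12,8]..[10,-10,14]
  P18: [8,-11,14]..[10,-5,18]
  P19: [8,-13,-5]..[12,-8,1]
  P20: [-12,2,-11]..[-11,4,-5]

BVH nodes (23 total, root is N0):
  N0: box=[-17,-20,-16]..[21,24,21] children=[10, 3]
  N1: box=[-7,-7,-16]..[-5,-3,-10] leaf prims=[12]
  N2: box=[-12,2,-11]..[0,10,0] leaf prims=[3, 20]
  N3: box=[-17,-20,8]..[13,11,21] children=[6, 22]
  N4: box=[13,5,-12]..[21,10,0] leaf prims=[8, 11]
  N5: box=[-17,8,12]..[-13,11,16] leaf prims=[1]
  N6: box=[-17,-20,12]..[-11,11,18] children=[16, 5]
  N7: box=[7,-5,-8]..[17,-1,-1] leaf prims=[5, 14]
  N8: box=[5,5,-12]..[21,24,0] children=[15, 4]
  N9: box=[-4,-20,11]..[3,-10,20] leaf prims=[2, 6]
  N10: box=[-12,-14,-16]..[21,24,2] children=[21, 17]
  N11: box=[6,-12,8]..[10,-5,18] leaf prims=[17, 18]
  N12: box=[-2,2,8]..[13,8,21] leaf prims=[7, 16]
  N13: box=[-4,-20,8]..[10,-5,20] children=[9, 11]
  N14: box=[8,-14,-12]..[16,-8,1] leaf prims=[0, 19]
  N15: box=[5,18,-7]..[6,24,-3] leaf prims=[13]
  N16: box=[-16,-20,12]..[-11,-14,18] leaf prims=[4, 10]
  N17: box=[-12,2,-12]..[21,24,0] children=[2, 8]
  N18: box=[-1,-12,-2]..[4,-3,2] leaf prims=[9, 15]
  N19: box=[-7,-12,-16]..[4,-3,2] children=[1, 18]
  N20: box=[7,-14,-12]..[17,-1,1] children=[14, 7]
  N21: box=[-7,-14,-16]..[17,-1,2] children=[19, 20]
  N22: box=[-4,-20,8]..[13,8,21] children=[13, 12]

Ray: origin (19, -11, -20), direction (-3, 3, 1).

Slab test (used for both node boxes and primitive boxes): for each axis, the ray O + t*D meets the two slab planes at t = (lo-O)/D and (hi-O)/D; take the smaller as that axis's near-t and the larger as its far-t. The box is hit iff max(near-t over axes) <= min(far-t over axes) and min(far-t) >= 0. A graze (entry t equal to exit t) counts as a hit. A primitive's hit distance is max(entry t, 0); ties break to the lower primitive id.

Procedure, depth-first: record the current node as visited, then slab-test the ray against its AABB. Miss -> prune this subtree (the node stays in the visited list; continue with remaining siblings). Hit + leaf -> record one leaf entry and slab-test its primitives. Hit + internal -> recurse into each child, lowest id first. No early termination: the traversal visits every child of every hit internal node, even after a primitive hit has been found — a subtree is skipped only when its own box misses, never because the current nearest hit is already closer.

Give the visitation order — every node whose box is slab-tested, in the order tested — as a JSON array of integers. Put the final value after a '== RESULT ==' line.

Trace the traversal:
N0 x:[-2/3,12] y:[-3,35/3] z:[4,41] -> hit [4,35/3], descend [3, 10]
  N3 x:[2,12] y:[-3,22/3] z:[28,41] -> miss, prune
  N10 x:[-2/3,31/3] y:[-1,35/3] z:[4,22] -> hit [4,31/3], descend [17, 21]
    N17 x:[-2/3,31/3] y:[13/3,35/3] z:[8,20] -> hit [8,31/3], descend [2, 8]
      N2 x:[19/3,31/3] y:[13/3,7] z:[9,20] -> miss, prune
      N8 x:[-2/3,14/3] y:[16/3,35/3] z:[8,20] -> miss, prune
    N21 x:[2/3,26/3] y:[-1,10/3] z:[4,22] -> miss, prune

order=[0, 3, 10, 17, 2, 8, 21]  |boxes|=7  |leaves|=0  hit=miss

== RESULT ==
[0, 3, 10, 17, 2, 8, 21]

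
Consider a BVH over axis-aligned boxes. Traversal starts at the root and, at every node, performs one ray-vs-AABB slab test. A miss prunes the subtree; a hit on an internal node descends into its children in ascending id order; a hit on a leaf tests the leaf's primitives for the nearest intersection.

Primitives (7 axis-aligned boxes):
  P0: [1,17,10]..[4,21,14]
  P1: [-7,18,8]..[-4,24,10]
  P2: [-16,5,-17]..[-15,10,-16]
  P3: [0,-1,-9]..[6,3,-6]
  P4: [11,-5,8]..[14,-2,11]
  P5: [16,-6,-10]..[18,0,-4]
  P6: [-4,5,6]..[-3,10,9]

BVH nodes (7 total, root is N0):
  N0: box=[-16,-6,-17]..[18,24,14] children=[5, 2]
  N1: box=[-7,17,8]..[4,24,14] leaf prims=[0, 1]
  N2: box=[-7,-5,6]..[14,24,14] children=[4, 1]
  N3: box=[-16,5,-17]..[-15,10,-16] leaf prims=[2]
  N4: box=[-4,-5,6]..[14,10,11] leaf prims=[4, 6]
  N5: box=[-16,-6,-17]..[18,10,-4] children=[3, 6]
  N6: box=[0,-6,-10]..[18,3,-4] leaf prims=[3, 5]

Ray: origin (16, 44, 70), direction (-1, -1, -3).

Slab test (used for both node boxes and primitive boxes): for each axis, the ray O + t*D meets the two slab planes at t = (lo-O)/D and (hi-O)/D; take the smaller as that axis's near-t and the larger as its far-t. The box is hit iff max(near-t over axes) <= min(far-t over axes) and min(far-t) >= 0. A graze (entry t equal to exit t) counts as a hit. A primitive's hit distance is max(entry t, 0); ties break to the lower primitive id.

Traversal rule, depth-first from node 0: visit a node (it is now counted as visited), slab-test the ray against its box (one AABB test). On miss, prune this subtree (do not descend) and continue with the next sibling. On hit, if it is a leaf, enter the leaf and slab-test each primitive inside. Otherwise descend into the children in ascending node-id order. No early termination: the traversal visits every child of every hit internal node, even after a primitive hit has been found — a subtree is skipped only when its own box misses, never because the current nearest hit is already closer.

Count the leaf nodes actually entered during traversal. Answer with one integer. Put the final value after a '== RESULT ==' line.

Trace the traversal:
N0 x:[-2,32] y:[20,50] z:[56/3,29] -> hit [20,29], descend [2, 5]
  N2 x:[2,23] y:[20,49] z:[56/3,64/3] -> hit [20,64/3], descend [1, 4]
    N1 x:[12,23] y:[20,27] z:[56/3,62/3] -> hit [20,62/3] leaf, test {P0(miss), P1@t=20}
    N4 x:[2,20] y:[34,49] z:[59/3,64/3] -> miss, prune
  N5 x:[-2,32] y:[34,50] z:[74/3,29] -> miss, prune

order=[0, 2, 1, 4, 5]  |boxes|=5  |leaves|=1  hit=P1

== RESULT ==
1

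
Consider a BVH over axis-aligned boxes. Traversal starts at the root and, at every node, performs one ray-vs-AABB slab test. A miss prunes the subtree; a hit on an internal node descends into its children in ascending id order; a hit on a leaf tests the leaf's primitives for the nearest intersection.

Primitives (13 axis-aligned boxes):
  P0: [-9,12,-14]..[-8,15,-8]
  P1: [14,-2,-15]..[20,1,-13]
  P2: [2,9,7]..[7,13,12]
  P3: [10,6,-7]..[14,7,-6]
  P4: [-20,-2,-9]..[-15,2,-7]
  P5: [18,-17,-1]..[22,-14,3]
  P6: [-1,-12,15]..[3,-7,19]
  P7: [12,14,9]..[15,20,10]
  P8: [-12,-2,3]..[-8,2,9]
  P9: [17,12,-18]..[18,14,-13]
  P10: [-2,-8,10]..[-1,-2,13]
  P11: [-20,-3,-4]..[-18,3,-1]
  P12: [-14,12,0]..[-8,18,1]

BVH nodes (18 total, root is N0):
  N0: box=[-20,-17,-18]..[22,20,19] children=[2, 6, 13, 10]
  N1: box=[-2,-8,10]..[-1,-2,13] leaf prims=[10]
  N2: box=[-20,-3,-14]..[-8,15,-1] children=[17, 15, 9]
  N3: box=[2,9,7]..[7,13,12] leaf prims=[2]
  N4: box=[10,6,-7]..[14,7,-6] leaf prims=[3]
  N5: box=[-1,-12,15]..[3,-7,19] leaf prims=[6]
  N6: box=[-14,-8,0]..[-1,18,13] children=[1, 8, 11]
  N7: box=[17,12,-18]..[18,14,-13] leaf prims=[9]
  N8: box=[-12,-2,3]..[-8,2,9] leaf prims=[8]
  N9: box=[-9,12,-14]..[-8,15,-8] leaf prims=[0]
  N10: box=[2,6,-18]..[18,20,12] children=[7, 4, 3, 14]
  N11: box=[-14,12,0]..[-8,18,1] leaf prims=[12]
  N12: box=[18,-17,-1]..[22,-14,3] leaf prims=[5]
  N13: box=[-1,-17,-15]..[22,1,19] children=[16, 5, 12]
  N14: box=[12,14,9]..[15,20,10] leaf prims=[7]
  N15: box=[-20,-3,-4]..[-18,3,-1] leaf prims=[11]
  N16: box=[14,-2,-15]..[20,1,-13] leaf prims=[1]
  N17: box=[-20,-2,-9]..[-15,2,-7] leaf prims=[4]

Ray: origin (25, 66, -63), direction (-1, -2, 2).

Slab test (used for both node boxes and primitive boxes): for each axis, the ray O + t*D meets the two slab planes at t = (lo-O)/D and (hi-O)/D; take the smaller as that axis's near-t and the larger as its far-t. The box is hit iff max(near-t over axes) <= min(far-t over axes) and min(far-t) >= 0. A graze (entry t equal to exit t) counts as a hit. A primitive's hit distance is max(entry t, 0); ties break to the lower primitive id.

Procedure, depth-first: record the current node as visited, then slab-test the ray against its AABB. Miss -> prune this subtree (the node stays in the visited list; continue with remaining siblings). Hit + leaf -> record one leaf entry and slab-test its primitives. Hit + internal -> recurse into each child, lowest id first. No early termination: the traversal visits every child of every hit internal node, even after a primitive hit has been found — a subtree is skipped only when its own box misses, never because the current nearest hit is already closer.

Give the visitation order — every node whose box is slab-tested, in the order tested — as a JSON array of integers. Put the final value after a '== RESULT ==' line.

Trace the traversal:
N0 x:[3,45] y:[23,83/2] z:[45/2,41] -> hit [23,41], descend [2, 6, 10, 13]
  N2 x:[33,45] y:[51/2,69/2] z:[49/2,31] -> miss, prune
  N6 x:[26,39] y:[24,37] z:[63/2,38] -> hit [63/2,37], descend [1, 8, 11]
    N1 x:[26,27] y:[34,37] z:[73/2,38] -> miss, prune
    N8 x:[33,37] y:[32,34] z:[33,36] -> hit [33,34] leaf, test {P8@t=33}
    N11 x:[33,39] y:[24,27] z:[63/2,32] -> miss, prune
  N10 x:[7,23] y:[23,30] z:[45/2,75/2] -> hit [23,23], descend [3, 4, 7, 14]
    N3 x:[18,23] y:[53/2,57/2] z:[35,75/2] -> miss, prune
    N4 x:[11,15] y:[59/2,30] z:[28,57/2] -> miss, prune
    N7 x:[7,8] y:[26,27] z:[45/2,25] -> miss, prune
    N14 x:[10,13] y:[23,26] z:[36,73/2] -> miss, prune
  N13 x:[3,26] y:[65/2,83/2] z:[24,41] -> miss, prune

12 AABB tests over nodes [0, 2, 6, 1, 8, 11, 10, 3, 4, 7, 14, 13]; 1 leaf entered; closest P8.

== RESULT ==
[0, 2, 6, 1, 8, 11, 10, 3, 4, 7, 14, 13]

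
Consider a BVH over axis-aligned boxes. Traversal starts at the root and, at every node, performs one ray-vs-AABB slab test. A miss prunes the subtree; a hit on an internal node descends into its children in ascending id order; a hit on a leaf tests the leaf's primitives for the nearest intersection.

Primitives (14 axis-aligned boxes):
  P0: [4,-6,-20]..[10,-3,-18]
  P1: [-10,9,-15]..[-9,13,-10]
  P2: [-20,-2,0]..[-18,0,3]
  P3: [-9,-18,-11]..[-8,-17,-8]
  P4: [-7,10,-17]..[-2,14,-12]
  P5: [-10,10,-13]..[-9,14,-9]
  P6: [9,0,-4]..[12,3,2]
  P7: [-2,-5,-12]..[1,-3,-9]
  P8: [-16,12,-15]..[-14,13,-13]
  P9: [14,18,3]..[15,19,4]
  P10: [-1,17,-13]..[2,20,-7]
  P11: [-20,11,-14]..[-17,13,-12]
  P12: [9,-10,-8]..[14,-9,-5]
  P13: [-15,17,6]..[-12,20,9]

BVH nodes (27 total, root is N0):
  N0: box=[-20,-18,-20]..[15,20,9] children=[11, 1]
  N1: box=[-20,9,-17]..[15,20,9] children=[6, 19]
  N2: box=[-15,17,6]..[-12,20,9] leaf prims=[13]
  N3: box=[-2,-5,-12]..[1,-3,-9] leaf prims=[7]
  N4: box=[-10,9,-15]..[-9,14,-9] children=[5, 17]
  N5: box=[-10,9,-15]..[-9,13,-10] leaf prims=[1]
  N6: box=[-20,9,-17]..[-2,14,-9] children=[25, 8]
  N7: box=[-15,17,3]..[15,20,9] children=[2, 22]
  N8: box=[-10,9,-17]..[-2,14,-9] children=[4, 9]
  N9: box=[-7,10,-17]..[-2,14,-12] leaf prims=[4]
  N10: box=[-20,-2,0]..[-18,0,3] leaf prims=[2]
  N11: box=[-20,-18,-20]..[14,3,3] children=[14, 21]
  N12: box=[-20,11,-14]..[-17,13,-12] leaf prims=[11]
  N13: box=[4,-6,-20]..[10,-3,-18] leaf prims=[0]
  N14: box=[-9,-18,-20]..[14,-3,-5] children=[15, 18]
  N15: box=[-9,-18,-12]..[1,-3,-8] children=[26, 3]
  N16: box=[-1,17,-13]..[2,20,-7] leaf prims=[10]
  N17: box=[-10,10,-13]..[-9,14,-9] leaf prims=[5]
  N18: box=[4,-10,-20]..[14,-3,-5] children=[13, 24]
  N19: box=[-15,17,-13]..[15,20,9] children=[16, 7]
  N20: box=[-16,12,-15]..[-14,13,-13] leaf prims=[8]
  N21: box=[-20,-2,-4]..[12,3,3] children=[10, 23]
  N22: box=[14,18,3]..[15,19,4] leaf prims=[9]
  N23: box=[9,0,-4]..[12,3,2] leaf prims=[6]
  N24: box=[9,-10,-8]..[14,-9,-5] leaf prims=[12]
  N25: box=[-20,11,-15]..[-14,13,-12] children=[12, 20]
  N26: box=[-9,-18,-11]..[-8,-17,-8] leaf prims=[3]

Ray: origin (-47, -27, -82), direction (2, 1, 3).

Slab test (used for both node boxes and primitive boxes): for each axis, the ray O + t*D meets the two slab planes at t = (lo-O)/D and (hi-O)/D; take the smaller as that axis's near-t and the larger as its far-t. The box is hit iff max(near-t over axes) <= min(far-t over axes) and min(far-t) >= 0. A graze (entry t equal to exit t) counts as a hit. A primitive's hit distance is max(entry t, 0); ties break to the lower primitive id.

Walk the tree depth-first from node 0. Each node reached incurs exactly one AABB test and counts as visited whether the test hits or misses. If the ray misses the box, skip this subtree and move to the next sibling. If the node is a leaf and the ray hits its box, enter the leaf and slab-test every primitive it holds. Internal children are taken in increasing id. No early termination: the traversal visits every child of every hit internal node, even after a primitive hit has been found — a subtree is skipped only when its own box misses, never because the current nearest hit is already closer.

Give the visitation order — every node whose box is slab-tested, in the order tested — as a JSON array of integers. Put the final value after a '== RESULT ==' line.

Walk:
N0 x:[27/2,31] y:[9,47] z:[62/3,91/3] -> hit [62/3,91/3], descend [1, 11]
  N1 x:[27/2,31] y:[36,47] z:[65/3,91/3] -> miss, prune
  N11 x:[27/2,61/2] y:[9,30] z:[62/3,85/3] -> hit [62/3,85/3], descend [14, 21]
    N14 x:[19,61/2] y:[9,24] z:[62/3,77/3] -> hit [62/3,24], descend [15, 18]
      N15 x:[19,24] y:[9,24] z:[70/3,74/3] -> hit [70/3,24], descend [3, 26]
        N3 x:[45/2,24] y:[22,24] z:[70/3,73/3] -> hit [70/3,24] leaf, test {P7@t=70/3}
        N26 x:[19,39/2] y:[9,10] z:[71/3,74/3] -> miss, prune
      N18 x:[51/2,61/2] y:[17,24] z:[62/3,77/3] -> miss, prune
    N21 x:[27/2,59/2] y:[25,30] z:[26,85/3] -> hit [26,85/3], descend [10, 23]
      N10 x:[27/2,29/2] y:[25,27] z:[82/3,85/3] -> miss, prune
      N23 x:[28,59/2] y:[27,30] z:[26,28] -> hit [28,28] leaf, test {P6@t=28}

Summary -> nodes [0, 1, 11, 14, 15, 3, 26, 18, 21, 10, 23]; box-tests=11; leaf-entries=2; first=P7

== RESULT ==
[0, 1, 11, 14, 15, 3, 26, 18, 21, 10, 23]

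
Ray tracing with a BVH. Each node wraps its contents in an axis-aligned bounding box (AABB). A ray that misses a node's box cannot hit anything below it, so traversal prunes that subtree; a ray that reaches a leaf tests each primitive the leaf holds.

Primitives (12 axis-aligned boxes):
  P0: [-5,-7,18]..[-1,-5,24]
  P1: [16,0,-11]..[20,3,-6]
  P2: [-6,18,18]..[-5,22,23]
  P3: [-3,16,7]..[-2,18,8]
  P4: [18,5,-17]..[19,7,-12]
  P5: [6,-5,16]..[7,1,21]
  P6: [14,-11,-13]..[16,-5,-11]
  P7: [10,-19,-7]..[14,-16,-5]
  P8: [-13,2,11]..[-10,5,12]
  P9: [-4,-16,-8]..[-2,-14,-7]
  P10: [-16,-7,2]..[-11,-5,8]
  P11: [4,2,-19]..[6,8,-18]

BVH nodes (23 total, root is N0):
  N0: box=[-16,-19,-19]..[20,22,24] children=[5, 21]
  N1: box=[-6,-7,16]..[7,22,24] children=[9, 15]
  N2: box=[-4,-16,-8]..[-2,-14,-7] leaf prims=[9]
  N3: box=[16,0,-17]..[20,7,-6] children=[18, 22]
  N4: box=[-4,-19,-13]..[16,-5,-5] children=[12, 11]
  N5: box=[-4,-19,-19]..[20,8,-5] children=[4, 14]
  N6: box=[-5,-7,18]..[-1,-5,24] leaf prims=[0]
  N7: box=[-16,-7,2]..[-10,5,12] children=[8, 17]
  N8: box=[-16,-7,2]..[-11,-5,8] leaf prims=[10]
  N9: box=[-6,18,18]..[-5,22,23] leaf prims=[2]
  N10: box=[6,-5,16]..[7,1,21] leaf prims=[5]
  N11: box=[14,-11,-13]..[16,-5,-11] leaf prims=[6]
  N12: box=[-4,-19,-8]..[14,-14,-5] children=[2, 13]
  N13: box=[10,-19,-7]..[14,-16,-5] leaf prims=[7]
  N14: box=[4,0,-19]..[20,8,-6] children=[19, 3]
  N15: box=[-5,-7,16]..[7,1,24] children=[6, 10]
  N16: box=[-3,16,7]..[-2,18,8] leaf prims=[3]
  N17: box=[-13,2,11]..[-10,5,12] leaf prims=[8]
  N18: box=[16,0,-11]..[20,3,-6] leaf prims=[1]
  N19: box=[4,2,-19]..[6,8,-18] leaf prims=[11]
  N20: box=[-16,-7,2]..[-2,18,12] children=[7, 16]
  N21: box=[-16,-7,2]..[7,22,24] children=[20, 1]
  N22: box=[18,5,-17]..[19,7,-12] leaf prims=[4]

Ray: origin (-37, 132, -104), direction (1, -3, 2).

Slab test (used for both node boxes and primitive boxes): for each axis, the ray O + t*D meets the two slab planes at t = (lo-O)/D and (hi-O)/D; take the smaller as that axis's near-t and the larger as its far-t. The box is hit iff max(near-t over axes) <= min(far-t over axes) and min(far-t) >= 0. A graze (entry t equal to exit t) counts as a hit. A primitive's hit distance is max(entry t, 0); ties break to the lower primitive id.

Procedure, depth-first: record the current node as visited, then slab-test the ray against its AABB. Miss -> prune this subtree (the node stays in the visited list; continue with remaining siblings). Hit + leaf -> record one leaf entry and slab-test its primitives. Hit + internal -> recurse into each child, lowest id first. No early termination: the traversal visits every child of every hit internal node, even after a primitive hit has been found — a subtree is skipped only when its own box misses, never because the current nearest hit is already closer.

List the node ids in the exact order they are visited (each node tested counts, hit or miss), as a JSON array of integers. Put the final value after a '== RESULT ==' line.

Walk:
N0 x:[21,57] y:[110/3,151/3] z:[85/2,64] -> hit [85/2,151/3], descend [5, 21]
  N5 x:[33,57] y:[124/3,151/3] z:[85/2,99/2] -> hit [85/2,99/2], descend [4, 14]
    N4 x:[33,53] y:[137/3,151/3] z:[91/2,99/2] -> hit [137/3,99/2], descend [11, 12]
      N11 x:[51,53] y:[137/3,143/3] z:[91/2,93/2] -> miss, prune
      N12 x:[33,51] y:[146/3,151/3] z:[48,99/2] -> hit [146/3,99/2], descend [2, 13]
        N2 x:[33,35] y:[146/3,148/3] z:[48,97/2] -> miss, prune
        N13 x:[47,51] y:[148/3,151/3] z:[97/2,99/2] -> hit [148/3,99/2] leaf, test {P7@t=148/3}
    N14 x:[41,57] y:[124/3,44] z:[85/2,49] -> hit [85/2,44], descend [3, 19]
      N3 x:[53,57] y:[125/3,44] z:[87/2,49] -> miss, prune
      N19 x:[41,43] y:[124/3,130/3] z:[85/2,43] -> hit [85/2,43] leaf, test {P11@t=85/2}
  N21 x:[21,44] y:[110/3,139/3] z:[53,64] -> miss, prune

Visited [0, 5, 4, 11, 12, 2, 13, 14, 3, 19, 21]. Tests: 11 box, 2 leaf. Nearest: P11.

== RESULT ==
[0, 5, 4, 11, 12, 2, 13, 14, 3, 19, 21]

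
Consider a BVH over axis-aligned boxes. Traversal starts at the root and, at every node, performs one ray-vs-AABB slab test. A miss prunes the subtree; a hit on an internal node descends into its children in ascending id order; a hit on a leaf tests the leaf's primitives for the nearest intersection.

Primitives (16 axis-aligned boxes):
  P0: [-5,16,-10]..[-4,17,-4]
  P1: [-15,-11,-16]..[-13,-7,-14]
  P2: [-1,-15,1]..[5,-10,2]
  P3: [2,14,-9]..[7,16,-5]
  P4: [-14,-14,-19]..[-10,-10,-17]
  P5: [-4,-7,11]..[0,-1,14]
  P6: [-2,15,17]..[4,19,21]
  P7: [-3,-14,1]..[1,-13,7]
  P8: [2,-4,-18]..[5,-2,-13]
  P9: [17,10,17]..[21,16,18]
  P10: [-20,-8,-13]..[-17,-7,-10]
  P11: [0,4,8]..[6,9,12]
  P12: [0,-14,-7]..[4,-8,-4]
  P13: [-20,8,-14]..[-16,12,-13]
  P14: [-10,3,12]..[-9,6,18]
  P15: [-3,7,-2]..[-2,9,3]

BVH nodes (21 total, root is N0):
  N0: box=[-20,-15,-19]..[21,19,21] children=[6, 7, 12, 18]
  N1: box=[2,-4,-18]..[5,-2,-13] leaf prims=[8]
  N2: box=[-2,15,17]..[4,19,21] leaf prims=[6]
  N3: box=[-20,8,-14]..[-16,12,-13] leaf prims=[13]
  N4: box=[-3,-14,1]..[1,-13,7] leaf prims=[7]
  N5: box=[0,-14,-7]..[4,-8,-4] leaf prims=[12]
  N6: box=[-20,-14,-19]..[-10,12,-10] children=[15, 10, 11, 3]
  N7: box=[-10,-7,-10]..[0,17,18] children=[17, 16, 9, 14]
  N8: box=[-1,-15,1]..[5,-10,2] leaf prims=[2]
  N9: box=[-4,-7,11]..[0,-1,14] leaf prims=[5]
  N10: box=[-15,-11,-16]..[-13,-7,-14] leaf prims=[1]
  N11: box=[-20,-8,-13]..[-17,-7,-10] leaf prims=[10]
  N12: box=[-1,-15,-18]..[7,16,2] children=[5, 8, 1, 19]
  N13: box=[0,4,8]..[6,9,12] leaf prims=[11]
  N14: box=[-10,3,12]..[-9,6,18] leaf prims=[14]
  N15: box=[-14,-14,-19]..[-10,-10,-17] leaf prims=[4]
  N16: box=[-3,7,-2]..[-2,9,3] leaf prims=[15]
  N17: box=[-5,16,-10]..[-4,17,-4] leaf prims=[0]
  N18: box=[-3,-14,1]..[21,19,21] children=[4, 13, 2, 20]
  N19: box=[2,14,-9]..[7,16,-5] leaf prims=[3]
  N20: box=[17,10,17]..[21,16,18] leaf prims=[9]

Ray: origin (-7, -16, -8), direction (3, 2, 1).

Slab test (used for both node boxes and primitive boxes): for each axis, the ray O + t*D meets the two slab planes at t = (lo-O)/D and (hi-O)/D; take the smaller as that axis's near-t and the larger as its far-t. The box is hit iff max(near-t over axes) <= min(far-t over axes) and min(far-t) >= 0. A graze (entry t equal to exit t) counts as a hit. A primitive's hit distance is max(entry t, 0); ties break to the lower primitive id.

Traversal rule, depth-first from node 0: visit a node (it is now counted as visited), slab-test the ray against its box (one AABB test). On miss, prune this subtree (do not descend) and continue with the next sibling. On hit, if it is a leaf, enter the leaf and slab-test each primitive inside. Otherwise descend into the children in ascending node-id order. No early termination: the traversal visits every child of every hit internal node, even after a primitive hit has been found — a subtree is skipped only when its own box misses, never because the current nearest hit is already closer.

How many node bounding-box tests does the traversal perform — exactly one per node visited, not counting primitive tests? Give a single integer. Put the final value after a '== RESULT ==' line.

Traverse from the root:
N0 x:[-13/3,28/3] y:[1/2,35/2] z:[-11,29] -> hit [1/2,28/3], descend [6, 7, 12, 18]
  N6 x:[-13/3,-1] y:[1,14] z:[-11,-2] -> miss, prune
  N7 x:[-1,7/3] y:[9/2,33/2] z:[-2,26] -> miss, prune
  N12 x:[2,14/3] y:[1/2,16] z:[-10,10] -> hit [2,14/3], descend [1, 5, 8, 19]
    N1 x:[3,4] y:[6,7] z:[-10,-5] -> miss, prune
    N5 x:[7/3,11/3] y:[1,4] z:[1,4] -> hit [7/3,11/3] leaf, test {P12@t=7/3}
    N8 x:[2,4] y:[1/2,3] z:[9,10] -> miss, prune
    N19 x:[3,14/3] y:[15,16] z:[-1,3] -> miss, prune
  N18 x:[4/3,28/3] y:[1,35/2] z:[9,29] -> hit [9,28/3], descend [2, 4, 13, 20]
    N2 x:[5/3,11/3] y:[31/2,35/2] z:[25,29] -> miss, prune
    N4 x:[4/3,8/3] y:[1,3/2] z:[9,15] -> miss, prune
    N13 x:[7/3,13/3] y:[10,25/2] z:[16,20] -> miss, prune
    N20 x:[8,28/3] y:[13,16] z:[25,26] -> miss, prune

13 AABB tests over nodes [0, 6, 7, 12, 1, 5, 8, 19, 18, 2, 4, 13, 20]; 1 leaf entered; closest P12.

== RESULT ==
13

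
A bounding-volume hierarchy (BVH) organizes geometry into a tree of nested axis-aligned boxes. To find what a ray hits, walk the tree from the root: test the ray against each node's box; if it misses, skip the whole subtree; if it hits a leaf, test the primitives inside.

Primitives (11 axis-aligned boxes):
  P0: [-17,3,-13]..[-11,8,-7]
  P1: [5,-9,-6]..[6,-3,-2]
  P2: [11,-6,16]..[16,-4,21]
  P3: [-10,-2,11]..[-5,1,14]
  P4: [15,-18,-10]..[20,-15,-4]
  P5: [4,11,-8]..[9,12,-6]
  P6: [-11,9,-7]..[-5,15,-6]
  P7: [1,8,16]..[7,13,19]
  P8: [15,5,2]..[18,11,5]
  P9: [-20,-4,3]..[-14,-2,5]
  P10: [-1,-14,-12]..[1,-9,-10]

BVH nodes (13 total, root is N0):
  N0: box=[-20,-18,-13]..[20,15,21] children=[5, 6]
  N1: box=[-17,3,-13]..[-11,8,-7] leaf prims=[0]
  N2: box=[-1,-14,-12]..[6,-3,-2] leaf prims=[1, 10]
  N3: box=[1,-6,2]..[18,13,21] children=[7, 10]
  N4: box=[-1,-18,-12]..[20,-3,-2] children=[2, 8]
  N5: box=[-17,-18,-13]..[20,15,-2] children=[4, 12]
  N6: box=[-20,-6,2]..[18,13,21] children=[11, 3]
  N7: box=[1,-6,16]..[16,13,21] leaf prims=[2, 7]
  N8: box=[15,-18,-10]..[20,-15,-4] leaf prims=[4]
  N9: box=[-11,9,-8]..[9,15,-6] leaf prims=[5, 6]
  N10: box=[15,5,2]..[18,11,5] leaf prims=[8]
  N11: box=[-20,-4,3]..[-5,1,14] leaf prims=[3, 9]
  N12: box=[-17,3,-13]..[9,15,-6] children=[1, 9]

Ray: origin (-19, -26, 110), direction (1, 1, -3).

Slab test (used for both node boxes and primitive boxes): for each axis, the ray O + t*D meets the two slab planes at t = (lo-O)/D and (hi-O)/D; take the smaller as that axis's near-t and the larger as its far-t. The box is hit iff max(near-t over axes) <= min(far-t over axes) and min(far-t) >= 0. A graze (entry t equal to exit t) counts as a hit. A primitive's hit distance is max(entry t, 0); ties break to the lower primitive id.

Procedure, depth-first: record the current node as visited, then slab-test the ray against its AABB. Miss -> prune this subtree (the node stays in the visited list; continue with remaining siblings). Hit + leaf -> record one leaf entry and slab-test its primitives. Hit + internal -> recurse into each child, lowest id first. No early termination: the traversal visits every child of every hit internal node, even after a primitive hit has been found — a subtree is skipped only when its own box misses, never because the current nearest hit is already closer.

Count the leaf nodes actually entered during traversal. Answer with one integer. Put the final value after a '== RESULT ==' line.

Walk:
N0 x:[-1,39] y:[8,41] z:[89/3,41] -> hit [89/3,39], descend [5, 6]
  N5 x:[2,39] y:[8,41] z:[112/3,41] -> hit [112/3,39], descend [4, 12]
    N4 x:[18,39] y:[8,23] z:[112/3,122/3] -> miss, prune
    N12 x:[2,28] y:[29,41] z:[116/3,41] -> miss, prune
  N6 x:[-1,37] y:[20,39] z:[89/3,36] -> hit [89/3,36], descend [3, 11]
    N3 x:[20,37] y:[20,39] z:[89/3,36] -> hit [89/3,36], descend [7, 10]
      N7 x:[20,35] y:[20,39] z:[89/3,94/3] -> hit [89/3,94/3] leaf, test {P2(miss), P7(miss)}
      N10 x:[34,37] y:[31,37] z:[35,36] -> hit [35,36] leaf, test {P8@t=35}
    N11 x:[-1,14] y:[22,27] z:[32,107/3] -> miss, prune

Visited [0, 5, 4, 12, 6, 3, 7, 10, 11]. Tests: 9 box, 2 leaf. Nearest: P8.

== RESULT ==
2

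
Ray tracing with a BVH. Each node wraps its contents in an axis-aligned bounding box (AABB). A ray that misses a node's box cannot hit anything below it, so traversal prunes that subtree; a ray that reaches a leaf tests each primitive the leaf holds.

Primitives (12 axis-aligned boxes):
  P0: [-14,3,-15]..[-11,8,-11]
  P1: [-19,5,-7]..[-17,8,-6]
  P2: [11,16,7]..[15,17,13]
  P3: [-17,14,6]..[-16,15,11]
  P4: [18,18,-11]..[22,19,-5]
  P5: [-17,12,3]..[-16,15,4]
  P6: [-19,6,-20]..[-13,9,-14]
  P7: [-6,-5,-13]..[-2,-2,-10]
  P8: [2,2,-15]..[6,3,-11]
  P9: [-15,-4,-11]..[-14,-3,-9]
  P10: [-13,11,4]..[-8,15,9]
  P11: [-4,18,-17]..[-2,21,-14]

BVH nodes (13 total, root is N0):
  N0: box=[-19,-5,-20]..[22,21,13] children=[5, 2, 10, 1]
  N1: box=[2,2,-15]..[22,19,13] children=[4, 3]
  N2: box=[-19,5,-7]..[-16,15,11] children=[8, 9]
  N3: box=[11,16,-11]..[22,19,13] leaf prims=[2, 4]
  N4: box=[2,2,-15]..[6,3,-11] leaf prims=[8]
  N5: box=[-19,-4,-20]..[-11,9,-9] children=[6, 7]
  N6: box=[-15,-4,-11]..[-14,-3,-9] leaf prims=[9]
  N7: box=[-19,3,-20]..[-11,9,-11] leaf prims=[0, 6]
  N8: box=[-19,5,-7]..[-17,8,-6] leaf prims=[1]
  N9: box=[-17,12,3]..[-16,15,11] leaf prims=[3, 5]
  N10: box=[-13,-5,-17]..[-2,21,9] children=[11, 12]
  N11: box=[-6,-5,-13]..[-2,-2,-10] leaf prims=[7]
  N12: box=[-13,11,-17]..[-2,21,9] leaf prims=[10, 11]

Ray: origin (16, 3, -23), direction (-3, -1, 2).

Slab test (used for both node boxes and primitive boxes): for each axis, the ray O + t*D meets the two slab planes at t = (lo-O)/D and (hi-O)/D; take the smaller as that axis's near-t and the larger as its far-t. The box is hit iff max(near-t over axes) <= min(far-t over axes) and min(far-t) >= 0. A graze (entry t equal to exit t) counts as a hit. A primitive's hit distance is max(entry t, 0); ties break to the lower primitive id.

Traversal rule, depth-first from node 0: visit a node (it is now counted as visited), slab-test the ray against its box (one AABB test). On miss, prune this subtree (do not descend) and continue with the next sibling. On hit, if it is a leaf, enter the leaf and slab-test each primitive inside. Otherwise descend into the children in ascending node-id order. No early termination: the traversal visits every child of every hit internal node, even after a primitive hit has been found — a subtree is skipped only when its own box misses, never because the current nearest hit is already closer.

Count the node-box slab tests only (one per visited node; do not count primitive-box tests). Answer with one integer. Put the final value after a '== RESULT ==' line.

Trace the traversal:
N0 x:[-2,35/3] y:[-18,8] z:[3/2,18] -> hit [3/2,8], descend [1, 2, 5, 10]
  N1 x:[-2,14/3] y:[-16,1] z:[4,18] -> miss, prune
  N2 x:[32/3,35/3] y:[-12,-2] z:[8,17] -> miss, prune
  N5 x:[9,35/3] y:[-6,7] z:[3/2,7] -> miss, prune
  N10 x:[6,29/3] y:[-18,8] z:[3,16] -> hit [6,8], descend [11, 12]
    N11 x:[6,22/3] y:[5,8] z:[5,13/2] -> hit [6,13/2] leaf, test {P7@t=6}
    N12 x:[6,29/3] y:[-18,-8] z:[3,16] -> miss, prune

order=[0, 1, 2, 5, 10, 11, 12]  |boxes|=7  |leaves|=1  hit=P7

== RESULT ==
7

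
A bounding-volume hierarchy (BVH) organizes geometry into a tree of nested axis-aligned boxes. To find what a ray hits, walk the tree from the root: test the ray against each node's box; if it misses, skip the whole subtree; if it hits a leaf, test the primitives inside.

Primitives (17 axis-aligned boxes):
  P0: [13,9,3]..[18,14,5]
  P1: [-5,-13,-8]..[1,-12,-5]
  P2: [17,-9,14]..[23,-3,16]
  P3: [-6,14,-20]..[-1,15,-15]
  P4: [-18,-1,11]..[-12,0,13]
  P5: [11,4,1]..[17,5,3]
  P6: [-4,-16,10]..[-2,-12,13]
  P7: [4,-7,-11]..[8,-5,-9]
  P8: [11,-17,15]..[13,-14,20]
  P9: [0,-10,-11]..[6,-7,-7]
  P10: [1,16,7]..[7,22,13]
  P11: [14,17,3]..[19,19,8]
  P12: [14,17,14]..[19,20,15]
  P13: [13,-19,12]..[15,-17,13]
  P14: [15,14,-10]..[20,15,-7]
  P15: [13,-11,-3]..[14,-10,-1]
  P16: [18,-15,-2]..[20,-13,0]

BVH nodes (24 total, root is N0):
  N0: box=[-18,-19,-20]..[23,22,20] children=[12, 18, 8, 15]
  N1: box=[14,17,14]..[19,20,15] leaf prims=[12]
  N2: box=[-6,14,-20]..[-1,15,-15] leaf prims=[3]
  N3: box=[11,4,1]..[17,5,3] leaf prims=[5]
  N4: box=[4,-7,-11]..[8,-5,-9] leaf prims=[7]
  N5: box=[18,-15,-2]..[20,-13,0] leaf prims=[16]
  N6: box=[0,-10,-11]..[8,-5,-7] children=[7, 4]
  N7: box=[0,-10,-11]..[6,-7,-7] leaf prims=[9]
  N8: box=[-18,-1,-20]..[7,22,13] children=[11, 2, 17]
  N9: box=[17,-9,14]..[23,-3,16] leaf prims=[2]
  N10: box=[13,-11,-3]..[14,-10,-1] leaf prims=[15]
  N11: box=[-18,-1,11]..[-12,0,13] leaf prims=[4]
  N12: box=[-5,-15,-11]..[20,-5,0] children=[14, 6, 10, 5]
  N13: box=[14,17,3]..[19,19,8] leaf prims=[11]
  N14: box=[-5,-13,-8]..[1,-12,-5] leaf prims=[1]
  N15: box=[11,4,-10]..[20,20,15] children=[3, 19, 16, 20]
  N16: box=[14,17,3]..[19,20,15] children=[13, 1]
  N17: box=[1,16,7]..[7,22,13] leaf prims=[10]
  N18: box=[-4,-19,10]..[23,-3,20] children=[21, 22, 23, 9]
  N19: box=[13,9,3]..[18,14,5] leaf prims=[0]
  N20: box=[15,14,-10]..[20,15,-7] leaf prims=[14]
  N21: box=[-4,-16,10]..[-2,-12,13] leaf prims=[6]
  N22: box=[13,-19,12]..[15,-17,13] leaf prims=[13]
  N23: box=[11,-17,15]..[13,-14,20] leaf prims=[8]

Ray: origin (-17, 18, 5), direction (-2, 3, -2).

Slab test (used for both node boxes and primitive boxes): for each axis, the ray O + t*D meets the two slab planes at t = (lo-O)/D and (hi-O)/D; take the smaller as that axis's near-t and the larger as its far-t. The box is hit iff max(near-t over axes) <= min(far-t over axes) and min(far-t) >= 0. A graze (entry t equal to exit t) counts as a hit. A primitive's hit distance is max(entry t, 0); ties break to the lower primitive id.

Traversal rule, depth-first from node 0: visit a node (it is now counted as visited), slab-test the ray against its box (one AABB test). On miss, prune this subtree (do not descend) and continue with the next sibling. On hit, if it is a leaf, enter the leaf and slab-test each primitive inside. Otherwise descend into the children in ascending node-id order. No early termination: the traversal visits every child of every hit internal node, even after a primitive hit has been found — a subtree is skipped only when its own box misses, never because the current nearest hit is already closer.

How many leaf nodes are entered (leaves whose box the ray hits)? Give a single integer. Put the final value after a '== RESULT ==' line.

Trace the traversal:
N0 x:[-20,1/2] y:[-37/3,4/3] z:[-15/2,25/2] -> hit [-15/2,1/2], descend [8, 12, 15, 18]
  N8 x:[-12,1/2] y:[-19/3,4/3] z:[-4,25/2] -> hit [-4,1/2], descend [2, 11, 17]
    N2 x:[-8,-11/2] y:[-4/3,-1] z:[10,25/2] -> miss, prune
    N11 x:[-5/2,1/2] y:[-19/3,-6] z:[-4,-3] -> miss, prune
    N17 x:[-12,-9] y:[-2/3,4/3] z:[-4,-1] -> miss, prune
  N12 x:[-37/2,-6] y:[-11,-23/3] z:[5/2,8] -> miss, prune
  N15 x:[-37/2,-14] y:[-14/3,2/3] z:[-5,15/2] -> miss, prune
  N18 x:[-20,-13/2] y:[-37/3,-7] z:[-15/2,-5/2] -> miss, prune

Summary -> nodes [0, 8, 2, 11, 17, 12, 15, 18]; box-tests=8; leaf-entries=0; first=miss

== RESULT ==
0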